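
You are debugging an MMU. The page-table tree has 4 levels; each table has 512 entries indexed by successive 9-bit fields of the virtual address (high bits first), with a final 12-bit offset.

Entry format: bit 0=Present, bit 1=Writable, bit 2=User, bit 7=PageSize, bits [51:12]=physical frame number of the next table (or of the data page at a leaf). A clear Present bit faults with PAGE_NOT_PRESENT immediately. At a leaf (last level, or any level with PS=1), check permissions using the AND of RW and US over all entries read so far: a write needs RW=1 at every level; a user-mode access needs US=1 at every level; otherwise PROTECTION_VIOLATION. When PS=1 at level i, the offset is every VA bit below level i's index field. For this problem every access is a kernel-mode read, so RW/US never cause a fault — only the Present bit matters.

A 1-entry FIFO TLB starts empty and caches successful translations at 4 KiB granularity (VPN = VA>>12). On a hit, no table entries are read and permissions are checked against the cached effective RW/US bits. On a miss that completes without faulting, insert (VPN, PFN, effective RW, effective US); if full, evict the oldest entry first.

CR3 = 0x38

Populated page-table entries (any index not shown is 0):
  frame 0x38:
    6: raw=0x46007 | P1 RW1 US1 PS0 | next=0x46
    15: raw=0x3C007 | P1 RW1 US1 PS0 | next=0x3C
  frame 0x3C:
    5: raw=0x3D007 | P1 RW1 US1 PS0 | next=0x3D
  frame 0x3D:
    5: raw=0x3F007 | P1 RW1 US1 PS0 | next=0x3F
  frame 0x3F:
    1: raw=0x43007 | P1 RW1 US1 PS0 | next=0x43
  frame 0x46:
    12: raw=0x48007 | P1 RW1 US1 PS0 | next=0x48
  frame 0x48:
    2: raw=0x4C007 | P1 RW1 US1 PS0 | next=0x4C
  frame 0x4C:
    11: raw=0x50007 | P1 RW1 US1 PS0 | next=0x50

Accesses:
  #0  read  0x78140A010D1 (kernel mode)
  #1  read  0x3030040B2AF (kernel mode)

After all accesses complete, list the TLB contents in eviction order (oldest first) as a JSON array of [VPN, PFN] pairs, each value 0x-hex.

Walk each access:
#0 VA=0x78140A010D1 (r,kernel):
  lvl0: tbl 0x38, slot 15 ⇒ 0x3C007 (P1/RW1/US1/PS0)
  lvl1: tbl 0x3C, slot 5 ⇒ 0x3D007 (P1/RW1/US1/PS0)
  lvl2: tbl 0x3D, slot 5 ⇒ 0x3F007 (P1/RW1/US1/PS0)
  lvl3: tbl 0x3F, slot 1 ⇒ 0x43007 (P1/RW1/US1/PS0)
  → PA=0x430D1  (4 entries read)
#1 VA=0x3030040B2AF (r,kernel):
  lvl0: tbl 0x38, slot 6 ⇒ 0x46007 (P1/RW1/US1/PS0)
  lvl1: tbl 0x46, slot 12 ⇒ 0x48007 (P1/RW1/US1/PS0)
  lvl2: tbl 0x48, slot 2 ⇒ 0x4C007 (P1/RW1/US1/PS0)
  lvl3: tbl 0x4C, slot 11 ⇒ 0x50007 (P1/RW1/US1/PS0)
  → PA=0x502AF  (4 entries read)

TLB: [["0x3030040B", "0x50"]]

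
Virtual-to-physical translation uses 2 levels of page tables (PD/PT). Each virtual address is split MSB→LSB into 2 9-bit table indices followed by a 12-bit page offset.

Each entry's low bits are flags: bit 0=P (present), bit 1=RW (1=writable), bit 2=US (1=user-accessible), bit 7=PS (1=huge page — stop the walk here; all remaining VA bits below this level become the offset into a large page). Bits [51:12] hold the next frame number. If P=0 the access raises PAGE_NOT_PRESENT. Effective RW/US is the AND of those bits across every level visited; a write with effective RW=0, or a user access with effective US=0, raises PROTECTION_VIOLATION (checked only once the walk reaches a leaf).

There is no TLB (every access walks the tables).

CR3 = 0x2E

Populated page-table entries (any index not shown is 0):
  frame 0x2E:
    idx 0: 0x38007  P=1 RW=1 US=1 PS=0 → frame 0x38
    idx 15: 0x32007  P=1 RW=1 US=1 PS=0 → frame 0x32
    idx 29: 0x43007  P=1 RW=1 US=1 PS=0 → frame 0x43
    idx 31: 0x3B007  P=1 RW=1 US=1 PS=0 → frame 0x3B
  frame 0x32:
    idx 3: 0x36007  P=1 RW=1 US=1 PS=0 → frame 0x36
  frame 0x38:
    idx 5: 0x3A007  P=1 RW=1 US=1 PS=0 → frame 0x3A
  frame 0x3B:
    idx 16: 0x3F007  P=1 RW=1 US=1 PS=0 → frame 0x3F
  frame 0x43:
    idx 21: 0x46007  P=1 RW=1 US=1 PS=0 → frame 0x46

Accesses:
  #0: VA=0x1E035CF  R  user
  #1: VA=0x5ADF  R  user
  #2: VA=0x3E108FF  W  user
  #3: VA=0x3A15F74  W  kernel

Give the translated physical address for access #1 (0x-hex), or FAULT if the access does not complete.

Per-access translation:
#0 VA=0x1E035CF (r,user):
  [0] read 0x2E idx=15: raw=0x32007 flags P=1 W=1 U=1 S=0
  [1] read 0x32 idx=3: raw=0x36007 flags P=1 W=1 U=1 S=0
  → PA=0x365CF  (2 entries read)
#1 VA=0x5ADF (r,user):
  [0] read 0x2E idx=0: raw=0x38007 flags P=1 W=1 U=1 S=0
  [1] read 0x38 idx=5: raw=0x3A007 flags P=1 W=1 U=1 S=0
  → PA=0x3AADF  (2 entries read)
#2 VA=0x3E108FF (w,user):
  [0] read 0x2E idx=31: raw=0x3B007 flags P=1 W=1 U=1 S=0
  [1] read 0x3B idx=16: raw=0x3F007 flags P=1 W=1 U=1 S=0
  → PA=0x3F8FF  (2 entries read)
#3 VA=0x3A15F74 (w,kernel):
  [0] read 0x2E idx=29: raw=0x43007 flags P=1 W=1 U=1 S=0
  [1] read 0x43 idx=21: raw=0x46007 flags P=1 W=1 U=1 S=0
  → PA=0x46F74  (2 entries read)

Access #1 PA: 0x3AADF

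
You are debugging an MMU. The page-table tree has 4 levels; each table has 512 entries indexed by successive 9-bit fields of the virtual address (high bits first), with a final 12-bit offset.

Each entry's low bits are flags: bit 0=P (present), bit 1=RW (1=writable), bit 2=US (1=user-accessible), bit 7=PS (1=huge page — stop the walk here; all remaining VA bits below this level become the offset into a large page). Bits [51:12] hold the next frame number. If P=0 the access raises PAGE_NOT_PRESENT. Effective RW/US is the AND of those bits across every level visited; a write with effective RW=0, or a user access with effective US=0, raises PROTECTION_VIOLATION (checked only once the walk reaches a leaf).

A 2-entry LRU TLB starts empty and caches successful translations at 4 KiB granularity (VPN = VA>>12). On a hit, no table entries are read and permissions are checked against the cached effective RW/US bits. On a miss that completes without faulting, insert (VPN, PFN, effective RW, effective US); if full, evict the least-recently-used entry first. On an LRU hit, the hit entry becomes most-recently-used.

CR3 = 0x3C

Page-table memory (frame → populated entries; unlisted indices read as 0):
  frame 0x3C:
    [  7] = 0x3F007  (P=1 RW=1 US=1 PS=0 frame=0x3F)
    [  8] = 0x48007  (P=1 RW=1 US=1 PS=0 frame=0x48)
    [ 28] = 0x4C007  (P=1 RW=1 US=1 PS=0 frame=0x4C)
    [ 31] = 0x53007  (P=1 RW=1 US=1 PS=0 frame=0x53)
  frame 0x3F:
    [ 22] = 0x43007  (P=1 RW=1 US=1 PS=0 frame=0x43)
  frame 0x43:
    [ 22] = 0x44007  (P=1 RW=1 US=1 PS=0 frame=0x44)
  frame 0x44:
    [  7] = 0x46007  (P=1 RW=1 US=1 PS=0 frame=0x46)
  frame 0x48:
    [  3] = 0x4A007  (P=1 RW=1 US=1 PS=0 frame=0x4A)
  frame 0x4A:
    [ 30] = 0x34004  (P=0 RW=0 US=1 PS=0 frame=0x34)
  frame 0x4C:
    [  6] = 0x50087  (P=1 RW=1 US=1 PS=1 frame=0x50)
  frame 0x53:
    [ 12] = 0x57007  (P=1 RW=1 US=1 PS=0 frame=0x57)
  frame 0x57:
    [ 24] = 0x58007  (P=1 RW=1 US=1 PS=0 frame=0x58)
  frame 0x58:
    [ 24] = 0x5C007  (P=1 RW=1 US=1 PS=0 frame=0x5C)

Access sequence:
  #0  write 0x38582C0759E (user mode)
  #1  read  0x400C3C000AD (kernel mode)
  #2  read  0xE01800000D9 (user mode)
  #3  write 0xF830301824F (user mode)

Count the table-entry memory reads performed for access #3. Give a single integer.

Trace:
#0 VA=0x38582C0759E (w,user):
  L0 @0x3C[7] → 0x3F007  P=1,RW=1,US=1,PS=0
  L1 @0x3F[22] → 0x43007  P=1,RW=1,US=1,PS=0
  L2 @0x43[22] → 0x44007  P=1,RW=1,US=1,PS=0
  L3 @0x44[7] → 0x46007  P=1,RW=1,US=1,PS=0
  ⇒ phys 0x4659E  [4 reads]
#1 VA=0x400C3C000AD (r,kernel):
  L0 @0x3C[8] → 0x48007  P=1,RW=1,US=1,PS=0
  L1 @0x48[3] → 0x4A007  P=1,RW=1,US=1,PS=0
  L2 @0x4A[30] → 0x34004  P=0,RW=0,US=1,PS=0
  → PAGE_NOT_PRESENT  (3 entries read)
#2 VA=0xE01800000D9 (r,user):
  L0 @0x3C[28] → 0x4C007  P=1,RW=1,US=1,PS=0
  L1 @0x4C[6] → 0x50087  P=1,RW=1,US=1,PS=1
  ⇒ phys 0x500D9 (huge @L1)  [2 reads]
#3 VA=0xF830301824F (w,user):
  L0 @0x3C[31] → 0x53007  P=1,RW=1,US=1,PS=0
  L1 @0x53[12] → 0x57007  P=1,RW=1,US=1,PS=0
  L2 @0x57[24] → 0x58007  P=1,RW=1,US=1,PS=0
  L3 @0x58[24] → 0x5C007  P=1,RW=1,US=1,PS=0
  ⇒ phys 0x5C24F  [4 reads]

Entries read for #3: 4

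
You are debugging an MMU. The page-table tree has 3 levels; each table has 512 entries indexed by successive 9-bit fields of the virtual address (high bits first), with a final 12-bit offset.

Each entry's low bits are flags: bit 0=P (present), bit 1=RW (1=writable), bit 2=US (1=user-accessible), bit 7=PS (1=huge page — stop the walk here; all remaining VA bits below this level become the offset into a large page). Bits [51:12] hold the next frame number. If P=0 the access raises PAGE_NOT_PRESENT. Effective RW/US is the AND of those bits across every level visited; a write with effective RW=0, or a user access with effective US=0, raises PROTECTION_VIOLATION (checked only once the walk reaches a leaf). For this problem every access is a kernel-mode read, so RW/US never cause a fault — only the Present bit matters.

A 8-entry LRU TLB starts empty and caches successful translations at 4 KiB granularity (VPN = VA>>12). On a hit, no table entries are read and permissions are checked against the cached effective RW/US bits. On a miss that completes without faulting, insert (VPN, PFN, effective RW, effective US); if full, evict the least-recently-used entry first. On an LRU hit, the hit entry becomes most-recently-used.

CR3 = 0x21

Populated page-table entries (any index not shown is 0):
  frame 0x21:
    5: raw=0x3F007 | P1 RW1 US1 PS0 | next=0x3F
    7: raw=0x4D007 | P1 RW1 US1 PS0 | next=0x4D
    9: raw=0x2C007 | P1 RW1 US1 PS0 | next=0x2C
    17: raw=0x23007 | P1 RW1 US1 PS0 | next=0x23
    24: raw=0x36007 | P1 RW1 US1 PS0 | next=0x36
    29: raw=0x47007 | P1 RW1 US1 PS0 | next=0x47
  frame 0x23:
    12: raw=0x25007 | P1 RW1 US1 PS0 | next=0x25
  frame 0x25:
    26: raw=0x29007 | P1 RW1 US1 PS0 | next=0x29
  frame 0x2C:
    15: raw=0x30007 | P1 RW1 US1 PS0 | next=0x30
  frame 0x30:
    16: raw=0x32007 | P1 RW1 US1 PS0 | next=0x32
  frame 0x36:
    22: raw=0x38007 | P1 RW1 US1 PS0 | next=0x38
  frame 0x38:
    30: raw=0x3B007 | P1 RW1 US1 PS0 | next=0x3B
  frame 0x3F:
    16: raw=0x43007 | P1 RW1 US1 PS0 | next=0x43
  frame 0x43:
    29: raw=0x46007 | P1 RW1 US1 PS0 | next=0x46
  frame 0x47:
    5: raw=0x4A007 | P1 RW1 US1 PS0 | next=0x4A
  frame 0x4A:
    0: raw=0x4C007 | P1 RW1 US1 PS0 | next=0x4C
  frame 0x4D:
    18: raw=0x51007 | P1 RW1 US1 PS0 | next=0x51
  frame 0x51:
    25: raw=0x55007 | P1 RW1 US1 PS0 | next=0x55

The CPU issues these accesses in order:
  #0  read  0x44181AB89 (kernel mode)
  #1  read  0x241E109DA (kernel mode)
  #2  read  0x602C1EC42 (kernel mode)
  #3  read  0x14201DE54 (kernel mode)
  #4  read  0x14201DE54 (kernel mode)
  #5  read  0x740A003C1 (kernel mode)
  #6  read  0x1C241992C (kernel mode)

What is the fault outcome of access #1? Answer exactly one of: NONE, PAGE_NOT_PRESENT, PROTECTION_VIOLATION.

Walk each access:
#0 VA=0x44181AB89 (r,kernel):
  [0] read 0x21 idx=17: raw=0x23007 flags P=1 W=1 U=1 S=0
  [1] read 0x23 idx=12: raw=0x25007 flags P=1 W=1 U=1 S=0
  [2] read 0x25 idx=26: raw=0x29007 flags P=1 W=1 U=1 S=0
  ✓ 0x29B89  — 3 lookups
#1 VA=0x241E109DA (r,kernel):
  [0] read 0x21 idx=9: raw=0x2C007 flags P=1 W=1 U=1 S=0
  [1] read 0x2C idx=15: raw=0x30007 flags P=1 W=1 U=1 S=0
  [2] read 0x30 idx=16: raw=0x32007 flags P=1 W=1 U=1 S=0
  ✓ 0x329DA  — 3 lookups
#2 VA=0x602C1EC42 (r,kernel):
  [0] read 0x21 idx=24: raw=0x36007 flags P=1 W=1 U=1 S=0
  [1] read 0x36 idx=22: raw=0x38007 flags P=1 W=1 U=1 S=0
  [2] read 0x38 idx=30: raw=0x3B007 flags P=1 W=1 U=1 S=0
  ✓ 0x3BC42  — 3 lookups
#3 VA=0x14201DE54 (r,kernel):
  [0] read 0x21 idx=5: raw=0x3F007 flags P=1 W=1 U=1 S=0
  [1] read 0x3F idx=16: raw=0x43007 flags P=1 W=1 U=1 S=0
  [2] read 0x43 idx=29: raw=0x46007 flags P=1 W=1 U=1 S=0
  ✓ 0x46E54  — 3 lookups
#4 VA=0x14201DE54 (r,kernel):
  TLB hit vpn=0x14201D → PA=0x46E54
#5 VA=0x740A003C1 (r,kernel):
  [0] read 0x21 idx=29: raw=0x47007 flags P=1 W=1 U=1 S=0
  [1] read 0x47 idx=5: raw=0x4A007 flags P=1 W=1 U=1 S=0
  [2] read 0x4A idx=0: raw=0x4C007 flags P=1 W=1 U=1 S=0
  ✓ 0x4C3C1  — 3 lookups
#6 VA=0x1C241992C (r,kernel):
  [0] read 0x21 idx=7: raw=0x4D007 flags P=1 W=1 U=1 S=0
  [1] read 0x4D idx=18: raw=0x51007 flags P=1 W=1 U=1 S=0
  [2] read 0x51 idx=25: raw=0x55007 flags P=1 W=1 U=1 S=0
  ✓ 0x5592C  — 3 lookups

Access #1 fault: NONE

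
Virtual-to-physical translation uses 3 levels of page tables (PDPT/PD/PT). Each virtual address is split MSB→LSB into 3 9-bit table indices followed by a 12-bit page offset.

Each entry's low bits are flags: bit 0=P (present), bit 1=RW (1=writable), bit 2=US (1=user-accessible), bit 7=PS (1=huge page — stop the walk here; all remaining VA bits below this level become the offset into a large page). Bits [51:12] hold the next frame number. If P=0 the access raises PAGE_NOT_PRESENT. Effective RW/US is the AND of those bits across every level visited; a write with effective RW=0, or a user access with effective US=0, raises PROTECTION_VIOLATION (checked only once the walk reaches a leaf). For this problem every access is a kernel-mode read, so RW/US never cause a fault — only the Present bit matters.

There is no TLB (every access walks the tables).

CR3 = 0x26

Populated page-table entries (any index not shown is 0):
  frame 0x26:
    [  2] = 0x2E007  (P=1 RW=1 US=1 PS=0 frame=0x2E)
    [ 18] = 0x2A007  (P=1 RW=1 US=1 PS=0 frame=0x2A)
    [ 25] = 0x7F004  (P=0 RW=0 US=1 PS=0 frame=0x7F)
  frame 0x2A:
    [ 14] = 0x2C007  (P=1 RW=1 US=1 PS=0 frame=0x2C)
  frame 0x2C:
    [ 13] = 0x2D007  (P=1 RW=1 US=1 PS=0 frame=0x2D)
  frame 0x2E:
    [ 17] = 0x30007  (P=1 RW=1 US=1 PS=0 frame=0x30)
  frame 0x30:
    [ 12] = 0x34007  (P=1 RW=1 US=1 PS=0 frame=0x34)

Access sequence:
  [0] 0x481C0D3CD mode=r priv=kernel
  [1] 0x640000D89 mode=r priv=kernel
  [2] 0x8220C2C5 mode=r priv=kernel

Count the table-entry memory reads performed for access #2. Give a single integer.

Trace:
#0 VA=0x481C0D3CD (r,kernel):
  L0: frame=0x26 idx=18 entry=0x2A007 [P=1 RW=1 US=1 PS=0]
  L1: frame=0x2A idx=14 entry=0x2C007 [P=1 RW=1 US=1 PS=0]
  L2: frame=0x2C idx=13 entry=0x2D007 [P=1 RW=1 US=1 PS=0]
  ⇒ phys 0x2D3CD  [3 reads]
#1 VA=0x640000D89 (r,kernel):
  L0: frame=0x26 idx=25 entry=0x7F004 [P=0 RW=0 US=1 PS=0]
  → PAGE_NOT_PRESENT  (1 entries read)
#2 VA=0x8220C2C5 (r,kernel):
  L0: frame=0x26 idx=2 entry=0x2E007 [P=1 RW=1 US=1 PS=0]
  L1: frame=0x2E idx=17 entry=0x30007 [P=1 RW=1 US=1 PS=0]
  L2: frame=0x30 idx=12 entry=0x34007 [P=1 RW=1 US=1 PS=0]
  ⇒ phys 0x342C5  [3 reads]

Entries read for #2: 3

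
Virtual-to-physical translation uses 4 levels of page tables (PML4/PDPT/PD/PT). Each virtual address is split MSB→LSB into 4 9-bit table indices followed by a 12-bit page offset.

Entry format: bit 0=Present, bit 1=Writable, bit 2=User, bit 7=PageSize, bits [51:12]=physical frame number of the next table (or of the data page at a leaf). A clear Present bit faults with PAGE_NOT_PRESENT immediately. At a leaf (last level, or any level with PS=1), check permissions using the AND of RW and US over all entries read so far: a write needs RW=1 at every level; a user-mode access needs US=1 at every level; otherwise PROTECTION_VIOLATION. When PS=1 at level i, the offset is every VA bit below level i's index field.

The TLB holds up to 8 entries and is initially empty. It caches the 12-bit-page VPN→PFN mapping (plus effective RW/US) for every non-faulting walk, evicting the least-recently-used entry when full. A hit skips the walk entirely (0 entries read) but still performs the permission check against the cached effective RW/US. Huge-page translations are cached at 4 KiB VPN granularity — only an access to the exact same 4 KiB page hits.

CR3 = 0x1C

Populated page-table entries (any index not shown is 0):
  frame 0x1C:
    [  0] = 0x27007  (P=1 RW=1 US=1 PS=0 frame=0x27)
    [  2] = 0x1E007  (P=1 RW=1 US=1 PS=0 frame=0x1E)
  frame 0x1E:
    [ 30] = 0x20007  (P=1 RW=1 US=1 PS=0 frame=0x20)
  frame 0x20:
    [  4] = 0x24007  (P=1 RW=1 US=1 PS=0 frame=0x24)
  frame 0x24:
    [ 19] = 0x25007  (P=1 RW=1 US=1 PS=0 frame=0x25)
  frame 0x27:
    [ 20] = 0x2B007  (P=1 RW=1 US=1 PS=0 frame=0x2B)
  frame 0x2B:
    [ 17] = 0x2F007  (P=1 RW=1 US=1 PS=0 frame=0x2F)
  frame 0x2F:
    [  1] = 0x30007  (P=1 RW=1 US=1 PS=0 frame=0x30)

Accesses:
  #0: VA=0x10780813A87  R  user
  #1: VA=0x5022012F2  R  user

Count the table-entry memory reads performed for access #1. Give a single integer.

Walk each access:
#0 VA=0x10780813A87 (r,user):
  L0 @0x1C[2] → 0x1E007  P=1,RW=1,US=1,PS=0
  L1 @0x1E[30] → 0x20007  P=1,RW=1,US=1,PS=0
  L2 @0x20[4] → 0x24007  P=1,RW=1,US=1,PS=0
  L3 @0x24[19] → 0x25007  P=1,RW=1,US=1,PS=0
  → PA=0x25A87  (4 entries read)
#1 VA=0x5022012F2 (r,user):
  L0 @0x1C[0] → 0x27007  P=1,RW=1,US=1,PS=0
  L1 @0x27[20] → 0x2B007  P=1,RW=1,US=1,PS=0
  L2 @0x2B[17] → 0x2F007  P=1,RW=1,US=1,PS=0
  L3 @0x2F[1] → 0x30007  P=1,RW=1,US=1,PS=0
  → PA=0x302F2  (4 entries read)

Entries read for #1: 4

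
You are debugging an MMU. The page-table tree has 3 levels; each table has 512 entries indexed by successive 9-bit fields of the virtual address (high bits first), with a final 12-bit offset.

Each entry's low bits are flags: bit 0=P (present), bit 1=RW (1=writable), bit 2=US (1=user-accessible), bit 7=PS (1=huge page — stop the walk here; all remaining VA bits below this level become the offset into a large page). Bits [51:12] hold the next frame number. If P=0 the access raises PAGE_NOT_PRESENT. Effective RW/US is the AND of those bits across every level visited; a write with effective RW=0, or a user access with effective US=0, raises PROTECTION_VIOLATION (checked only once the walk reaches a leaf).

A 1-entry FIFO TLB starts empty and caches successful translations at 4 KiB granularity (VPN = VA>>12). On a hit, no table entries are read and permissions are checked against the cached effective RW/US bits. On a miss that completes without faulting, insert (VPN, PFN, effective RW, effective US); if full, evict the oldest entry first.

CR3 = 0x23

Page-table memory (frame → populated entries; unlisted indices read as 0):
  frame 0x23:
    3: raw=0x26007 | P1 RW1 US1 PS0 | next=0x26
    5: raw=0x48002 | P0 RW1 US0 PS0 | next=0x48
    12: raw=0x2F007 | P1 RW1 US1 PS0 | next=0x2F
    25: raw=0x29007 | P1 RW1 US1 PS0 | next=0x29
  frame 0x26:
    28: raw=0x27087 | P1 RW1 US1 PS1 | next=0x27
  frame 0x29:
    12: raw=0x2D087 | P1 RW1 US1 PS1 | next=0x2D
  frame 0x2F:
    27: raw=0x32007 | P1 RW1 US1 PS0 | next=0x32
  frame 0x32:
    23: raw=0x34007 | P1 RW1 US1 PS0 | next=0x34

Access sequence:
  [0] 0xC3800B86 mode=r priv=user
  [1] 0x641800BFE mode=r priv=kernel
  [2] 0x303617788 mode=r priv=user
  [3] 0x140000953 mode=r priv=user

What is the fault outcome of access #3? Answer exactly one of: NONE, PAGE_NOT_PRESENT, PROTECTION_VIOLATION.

Trace:
#0 VA=0xC3800B86 (r,user):
  L0: frame=0x23 idx=3 entry=0x26007 [P=1 RW=1 US=1 PS=0]
  L1: frame=0x26 idx=28 entry=0x27087 [P=1 RW=1 US=1 PS=1]
  ✓ 0x27B86 (huge @L1)  — 2 lookups
#1 VA=0x641800BFE (r,kernel):
  L0: frame=0x23 idx=25 entry=0x29007 [P=1 RW=1 US=1 PS=0]
  L1: frame=0x29 idx=12 entry=0x2D087 [P=1 RW=1 US=1 PS=1]
  ✓ 0x2DBFE (huge @L1)  — 2 lookups
#2 VA=0x303617788 (r,user):
  L0: frame=0x23 idx=12 entry=0x2F007 [P=1 RW=1 US=1 PS=0]
  L1: frame=0x2F idx=27 entry=0x32007 [P=1 RW=1 US=1 PS=0]
  L2: frame=0x32 idx=23 entry=0x34007 [P=1 RW=1 US=1 PS=0]
  ✓ 0x34788  — 3 lookups
#3 VA=0x140000953 (r,user):
  L0: frame=0x23 idx=5 entry=0x48002 [P=0 RW=1 US=0 PS=0]
  ⇒ fault: PAGE_NOT_PRESENT  — 1 lookups

Access #3 fault: PAGE_NOT_PRESENT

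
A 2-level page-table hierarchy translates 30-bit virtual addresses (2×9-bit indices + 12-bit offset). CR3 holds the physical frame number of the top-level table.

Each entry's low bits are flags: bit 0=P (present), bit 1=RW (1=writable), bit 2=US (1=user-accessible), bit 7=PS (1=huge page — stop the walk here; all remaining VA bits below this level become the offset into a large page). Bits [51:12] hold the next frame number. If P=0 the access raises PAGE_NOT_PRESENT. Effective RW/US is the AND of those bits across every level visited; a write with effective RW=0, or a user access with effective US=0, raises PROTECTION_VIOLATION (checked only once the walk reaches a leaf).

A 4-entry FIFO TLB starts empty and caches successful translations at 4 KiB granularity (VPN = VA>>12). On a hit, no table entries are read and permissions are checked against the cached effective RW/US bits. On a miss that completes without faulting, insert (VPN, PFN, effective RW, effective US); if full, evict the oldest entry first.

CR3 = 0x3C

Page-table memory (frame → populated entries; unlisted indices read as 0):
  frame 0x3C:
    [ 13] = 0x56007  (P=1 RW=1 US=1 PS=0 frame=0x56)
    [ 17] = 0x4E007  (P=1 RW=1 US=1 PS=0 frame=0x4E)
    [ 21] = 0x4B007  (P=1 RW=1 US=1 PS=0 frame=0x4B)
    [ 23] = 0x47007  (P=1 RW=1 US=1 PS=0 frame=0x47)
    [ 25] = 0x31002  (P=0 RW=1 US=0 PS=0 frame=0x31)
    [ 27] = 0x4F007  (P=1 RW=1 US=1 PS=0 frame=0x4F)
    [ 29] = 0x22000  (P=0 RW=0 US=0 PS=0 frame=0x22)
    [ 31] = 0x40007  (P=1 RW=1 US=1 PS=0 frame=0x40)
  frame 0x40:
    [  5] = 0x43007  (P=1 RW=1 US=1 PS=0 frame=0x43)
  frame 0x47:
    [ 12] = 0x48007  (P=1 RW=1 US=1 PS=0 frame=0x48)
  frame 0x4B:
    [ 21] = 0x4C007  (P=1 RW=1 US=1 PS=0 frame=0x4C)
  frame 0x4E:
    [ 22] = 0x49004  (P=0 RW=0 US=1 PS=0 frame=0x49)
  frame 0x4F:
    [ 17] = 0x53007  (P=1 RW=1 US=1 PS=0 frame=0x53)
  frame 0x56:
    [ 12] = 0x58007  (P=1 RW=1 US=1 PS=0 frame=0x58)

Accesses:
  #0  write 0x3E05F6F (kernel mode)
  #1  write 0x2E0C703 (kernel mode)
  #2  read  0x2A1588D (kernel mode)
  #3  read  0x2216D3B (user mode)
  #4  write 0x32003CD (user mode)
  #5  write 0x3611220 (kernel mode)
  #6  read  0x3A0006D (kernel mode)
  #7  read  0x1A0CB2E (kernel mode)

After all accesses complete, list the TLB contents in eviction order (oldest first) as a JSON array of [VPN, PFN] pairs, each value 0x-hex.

Walk each access:
#0 VA=0x3E05F6F (w,kernel):
  L0 @0x3C[31] → 0x40007  P=1,RW=1,US=1,PS=0
  L1 @0x40[5] → 0x43007  P=1,RW=1,US=1,PS=0
  → PA=0x43F6F  (2 entries read)
#1 VA=0x2E0C703 (w,kernel):
  L0 @0x3C[23] → 0x47007  P=1,RW=1,US=1,PS=0
  L1 @0x47[12] → 0x48007  P=1,RW=1,US=1,PS=0
  → PA=0x48703  (2 entries read)
#2 VA=0x2A1588D (r,kernel):
  L0 @0x3C[21] → 0x4B007  P=1,RW=1,US=1,PS=0
  L1 @0x4B[21] → 0x4C007  P=1,RW=1,US=1,PS=0
  → PA=0x4C88D  (2 entries read)
#3 VA=0x2216D3B (r,user):
  L0 @0x3C[17] → 0x4E007  P=1,RW=1,US=1,PS=0
  L1 @0x4E[22] → 0x49004  P=0,RW=0,US=1,PS=0
  ⇒ fault: PAGE_NOT_PRESENT  — 2 lookups
#4 VA=0x32003CD (w,user):
  L0 @0x3C[25] → 0x31002  P=0,RW=1,US=0,PS=0
  ⇒ fault: PAGE_NOT_PRESENT  — 1 lookups
#5 VA=0x3611220 (w,kernel):
  L0 @0x3C[27] → 0x4F007  P=1,RW=1,US=1,PS=0
  L1 @0x4F[17] → 0x53007  P=1,RW=1,US=1,PS=0
  → PA=0x53220  (2 entries read)
#6 VA=0x3A0006D (r,kernel):
  L0 @0x3C[29] → 0x22000  P=0,RW=0,US=0,PS=0
  ⇒ fault: PAGE_NOT_PRESENT  — 1 lookups
#7 VA=0x1A0CB2E (r,kernel):
  L0 @0x3C[13] → 0x56007  P=1,RW=1,US=1,PS=0
  L1 @0x56[12] → 0x58007  P=1,RW=1,US=1,PS=0
  → PA=0x58B2E  (2 entries read)

TLB: [["0x2E0C", "0x48"], ["0x2A15", "0x4C"], ["0x3611", "0x53"], ["0x1A0C", "0x58"]]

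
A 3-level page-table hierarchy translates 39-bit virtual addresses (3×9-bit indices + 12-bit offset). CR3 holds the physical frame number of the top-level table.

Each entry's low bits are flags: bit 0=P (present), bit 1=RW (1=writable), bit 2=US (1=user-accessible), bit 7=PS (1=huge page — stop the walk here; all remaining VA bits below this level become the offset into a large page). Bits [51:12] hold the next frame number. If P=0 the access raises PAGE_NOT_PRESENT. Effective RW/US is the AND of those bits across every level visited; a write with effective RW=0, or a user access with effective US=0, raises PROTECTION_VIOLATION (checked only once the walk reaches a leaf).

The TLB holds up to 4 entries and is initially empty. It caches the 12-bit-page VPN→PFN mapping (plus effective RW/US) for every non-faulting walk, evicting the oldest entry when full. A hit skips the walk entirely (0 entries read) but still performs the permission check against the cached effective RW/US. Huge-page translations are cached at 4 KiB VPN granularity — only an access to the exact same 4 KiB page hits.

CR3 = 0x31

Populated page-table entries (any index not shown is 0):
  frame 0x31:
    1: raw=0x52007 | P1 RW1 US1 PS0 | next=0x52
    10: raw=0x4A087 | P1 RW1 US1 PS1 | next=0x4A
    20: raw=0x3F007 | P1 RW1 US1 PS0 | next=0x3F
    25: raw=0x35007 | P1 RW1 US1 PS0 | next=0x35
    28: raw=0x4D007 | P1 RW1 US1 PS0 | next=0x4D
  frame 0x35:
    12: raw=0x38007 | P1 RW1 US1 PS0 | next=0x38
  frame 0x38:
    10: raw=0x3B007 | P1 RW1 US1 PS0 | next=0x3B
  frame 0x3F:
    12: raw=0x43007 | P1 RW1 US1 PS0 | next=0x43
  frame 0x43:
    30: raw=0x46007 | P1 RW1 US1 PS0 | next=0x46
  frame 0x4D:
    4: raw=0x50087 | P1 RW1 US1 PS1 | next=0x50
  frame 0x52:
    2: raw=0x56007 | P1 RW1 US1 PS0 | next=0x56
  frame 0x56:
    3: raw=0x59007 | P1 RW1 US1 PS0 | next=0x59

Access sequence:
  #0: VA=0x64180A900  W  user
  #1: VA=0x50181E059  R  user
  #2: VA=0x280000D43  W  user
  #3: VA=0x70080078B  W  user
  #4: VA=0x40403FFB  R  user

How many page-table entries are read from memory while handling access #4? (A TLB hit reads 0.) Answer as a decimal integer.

Trace:
#0 VA=0x64180A900 (w,user):
  L0 @0x31[25] → 0x35007  P=1,RW=1,US=1,PS=0
  L1 @0x35[12] → 0x38007  P=1,RW=1,US=1,PS=0
  L2 @0x38[10] → 0x3B007  P=1,RW=1,US=1,PS=0
  ⇒ phys 0x3B900  [3 reads]
#1 VA=0x50181E059 (r,user):
  L0 @0x31[20] → 0x3F007  P=1,RW=1,US=1,PS=0
  L1 @0x3F[12] → 0x43007  P=1,RW=1,US=1,PS=0
  L2 @0x43[30] → 0x46007  P=1,RW=1,US=1,PS=0
  ⇒ phys 0x46059  [3 reads]
#2 VA=0x280000D43 (w,user):
  L0 @0x31[10] → 0x4A087  P=1,RW=1,US=1,PS=1
  ⇒ phys 0x4AD43 (huge @L0)  [1 reads]
#3 VA=0x70080078B (w,user):
  L0 @0x31[28] → 0x4D007  P=1,RW=1,US=1,PS=0
  L1 @0x4D[4] → 0x50087  P=1,RW=1,US=1,PS=1
  ⇒ phys 0x5078B (huge @L1)  [2 reads]
#4 VA=0x40403FFB (r,user):
  L0 @0x31[1] → 0x52007  P=1,RW=1,US=1,PS=0
  L1 @0x52[2] → 0x56007  P=1,RW=1,US=1,PS=0
  L2 @0x56[3] → 0x59007  P=1,RW=1,US=1,PS=0
  ⇒ phys 0x59FFB  [3 reads]

Entries read for #4: 3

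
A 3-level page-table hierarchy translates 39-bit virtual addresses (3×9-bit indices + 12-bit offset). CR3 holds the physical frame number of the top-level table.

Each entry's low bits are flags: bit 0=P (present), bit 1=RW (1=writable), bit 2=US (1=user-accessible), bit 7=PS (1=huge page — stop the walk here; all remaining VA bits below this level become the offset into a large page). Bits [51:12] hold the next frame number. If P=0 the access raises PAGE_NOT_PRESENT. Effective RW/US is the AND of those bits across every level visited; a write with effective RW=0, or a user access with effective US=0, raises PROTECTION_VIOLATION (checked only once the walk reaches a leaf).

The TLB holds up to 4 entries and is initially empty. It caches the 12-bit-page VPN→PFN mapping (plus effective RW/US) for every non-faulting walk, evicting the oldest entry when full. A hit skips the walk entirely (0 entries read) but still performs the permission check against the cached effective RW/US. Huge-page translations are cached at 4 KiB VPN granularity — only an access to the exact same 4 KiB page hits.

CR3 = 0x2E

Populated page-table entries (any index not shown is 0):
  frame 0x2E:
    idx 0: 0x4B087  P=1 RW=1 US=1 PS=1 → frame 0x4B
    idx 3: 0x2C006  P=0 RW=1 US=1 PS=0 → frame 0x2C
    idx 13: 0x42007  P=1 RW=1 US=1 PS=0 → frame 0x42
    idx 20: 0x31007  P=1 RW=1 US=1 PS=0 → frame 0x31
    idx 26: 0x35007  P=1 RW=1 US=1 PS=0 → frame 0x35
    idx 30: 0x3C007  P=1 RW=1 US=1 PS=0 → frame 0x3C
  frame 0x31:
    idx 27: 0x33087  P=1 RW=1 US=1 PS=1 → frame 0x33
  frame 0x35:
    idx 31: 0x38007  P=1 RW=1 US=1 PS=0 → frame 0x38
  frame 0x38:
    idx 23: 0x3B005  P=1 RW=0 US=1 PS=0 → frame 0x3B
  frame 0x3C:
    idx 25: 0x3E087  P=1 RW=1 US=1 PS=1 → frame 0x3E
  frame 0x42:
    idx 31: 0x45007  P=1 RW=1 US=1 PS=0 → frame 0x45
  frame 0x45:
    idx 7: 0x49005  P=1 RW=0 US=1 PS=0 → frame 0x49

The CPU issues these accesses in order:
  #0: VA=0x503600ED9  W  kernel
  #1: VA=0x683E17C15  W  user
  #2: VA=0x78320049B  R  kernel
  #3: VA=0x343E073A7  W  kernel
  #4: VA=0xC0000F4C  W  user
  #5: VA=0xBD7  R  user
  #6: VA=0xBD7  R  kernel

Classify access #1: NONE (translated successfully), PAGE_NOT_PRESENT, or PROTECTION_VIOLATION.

Walk each access:
#0 VA=0x503600ED9 (w,kernel):
  [0] read 0x2E idx=20: raw=0x31007 flags P=1 W=1 U=1 S=0
  [1] read 0x31 idx=27: raw=0x33087 flags P=1 W=1 U=1 S=1
  ⇒ phys 0x33ED9 (huge @L1)  [2 reads]
#1 VA=0x683E17C15 (w,user):
  [0] read 0x2E idx=26: raw=0x35007 flags P=1 W=1 U=1 S=0
  [1] read 0x35 idx=31: raw=0x38007 flags P=1 W=1 U=1 S=0
  [2] read 0x38 idx=23: raw=0x3B005 flags P=1 W=0 U=1 S=0
  → PROTECTION_VIOLATION  (3 entries read)
#2 VA=0x78320049B (r,kernel):
  [0] read 0x2E idx=30: raw=0x3C007 flags P=1 W=1 U=1 S=0
  [1] read 0x3C idx=25: raw=0x3E087 flags P=1 W=1 U=1 S=1
  ⇒ phys 0x3E49B (huge @L1)  [2 reads]
#3 VA=0x343E073A7 (w,kernel):
  [0] read 0x2E idx=13: raw=0x42007 flags P=1 W=1 U=1 S=0
  [1] read 0x42 idx=31: raw=0x45007 flags P=1 W=1 U=1 S=0
  [2] read 0x45 idx=7: raw=0x49005 flags P=1 W=0 U=1 S=0
  → PROTECTION_VIOLATION  (3 entries read)
#4 VA=0xC0000F4C (w,user):
  [0] read 0x2E idx=3: raw=0x2C006 flags P=0 W=1 U=1 S=0
  → PAGE_NOT_PRESENT  (1 entries read)
#5 VA=0xBD7 (r,user):
  [0] read 0x2E idx=0: raw=0x4B087 flags P=1 W=1 U=1 S=1
  ⇒ phys 0x4BBD7 (huge @L0)  [1 reads]
#6 VA=0xBD7 (r,kernel):
  TLB hit vpn=0x0 → PA=0x4BBD7

Access #1 fault: PROTECTION_VIOLATION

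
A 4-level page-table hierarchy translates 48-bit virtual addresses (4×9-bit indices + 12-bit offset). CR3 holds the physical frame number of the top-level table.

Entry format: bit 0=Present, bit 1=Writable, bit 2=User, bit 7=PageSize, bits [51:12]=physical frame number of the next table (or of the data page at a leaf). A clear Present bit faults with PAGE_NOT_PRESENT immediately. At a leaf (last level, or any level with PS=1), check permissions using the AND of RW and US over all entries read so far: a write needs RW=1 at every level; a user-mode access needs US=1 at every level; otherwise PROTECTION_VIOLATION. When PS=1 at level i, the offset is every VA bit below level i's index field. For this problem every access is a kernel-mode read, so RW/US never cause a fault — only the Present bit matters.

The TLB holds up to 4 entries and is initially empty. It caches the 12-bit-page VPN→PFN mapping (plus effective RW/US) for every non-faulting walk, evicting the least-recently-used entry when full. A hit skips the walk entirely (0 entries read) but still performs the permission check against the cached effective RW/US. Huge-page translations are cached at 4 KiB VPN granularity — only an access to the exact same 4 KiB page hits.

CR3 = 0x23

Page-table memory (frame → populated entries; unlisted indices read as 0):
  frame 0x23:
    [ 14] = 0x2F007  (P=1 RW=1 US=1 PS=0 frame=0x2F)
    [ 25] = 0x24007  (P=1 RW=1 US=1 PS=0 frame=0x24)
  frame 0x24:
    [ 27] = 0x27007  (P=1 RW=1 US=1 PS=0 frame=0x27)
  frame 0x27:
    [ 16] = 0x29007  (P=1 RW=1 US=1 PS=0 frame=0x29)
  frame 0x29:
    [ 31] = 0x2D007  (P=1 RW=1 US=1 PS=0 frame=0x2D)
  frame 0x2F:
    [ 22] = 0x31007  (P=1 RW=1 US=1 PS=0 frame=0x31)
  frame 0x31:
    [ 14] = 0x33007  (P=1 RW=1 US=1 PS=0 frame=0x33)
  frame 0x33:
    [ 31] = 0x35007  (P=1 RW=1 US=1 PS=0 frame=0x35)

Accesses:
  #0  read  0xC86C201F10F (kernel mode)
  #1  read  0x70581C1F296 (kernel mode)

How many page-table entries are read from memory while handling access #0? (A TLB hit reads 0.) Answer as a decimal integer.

Walk each access:
#0 VA=0xC86C201F10F (r,kernel):
  [0] read 0x23 idx=25: raw=0x24007 flags P=1 W=1 U=1 S=0
  [1] read 0x24 idx=27: raw=0x27007 flags P=1 W=1 U=1 S=0
  [2] read 0x27 idx=16: raw=0x29007 flags P=1 W=1 U=1 S=0
  [3] read 0x29 idx=31: raw=0x2D007 flags P=1 W=1 U=1 S=0
  ✓ 0x2D10F  — 4 lookups
#1 VA=0x70581C1F296 (r,kernel):
  [0] read 0x23 idx=14: raw=0x2F007 flags P=1 W=1 U=1 S=0
  [1] read 0x2F idx=22: raw=0x31007 flags P=1 W=1 U=1 S=0
  [2] read 0x31 idx=14: raw=0x33007 flags P=1 W=1 U=1 S=0
  [3] read 0x33 idx=31: raw=0x35007 flags P=1 W=1 U=1 S=0
  ✓ 0x35296  — 4 lookups

Entries read for #0: 4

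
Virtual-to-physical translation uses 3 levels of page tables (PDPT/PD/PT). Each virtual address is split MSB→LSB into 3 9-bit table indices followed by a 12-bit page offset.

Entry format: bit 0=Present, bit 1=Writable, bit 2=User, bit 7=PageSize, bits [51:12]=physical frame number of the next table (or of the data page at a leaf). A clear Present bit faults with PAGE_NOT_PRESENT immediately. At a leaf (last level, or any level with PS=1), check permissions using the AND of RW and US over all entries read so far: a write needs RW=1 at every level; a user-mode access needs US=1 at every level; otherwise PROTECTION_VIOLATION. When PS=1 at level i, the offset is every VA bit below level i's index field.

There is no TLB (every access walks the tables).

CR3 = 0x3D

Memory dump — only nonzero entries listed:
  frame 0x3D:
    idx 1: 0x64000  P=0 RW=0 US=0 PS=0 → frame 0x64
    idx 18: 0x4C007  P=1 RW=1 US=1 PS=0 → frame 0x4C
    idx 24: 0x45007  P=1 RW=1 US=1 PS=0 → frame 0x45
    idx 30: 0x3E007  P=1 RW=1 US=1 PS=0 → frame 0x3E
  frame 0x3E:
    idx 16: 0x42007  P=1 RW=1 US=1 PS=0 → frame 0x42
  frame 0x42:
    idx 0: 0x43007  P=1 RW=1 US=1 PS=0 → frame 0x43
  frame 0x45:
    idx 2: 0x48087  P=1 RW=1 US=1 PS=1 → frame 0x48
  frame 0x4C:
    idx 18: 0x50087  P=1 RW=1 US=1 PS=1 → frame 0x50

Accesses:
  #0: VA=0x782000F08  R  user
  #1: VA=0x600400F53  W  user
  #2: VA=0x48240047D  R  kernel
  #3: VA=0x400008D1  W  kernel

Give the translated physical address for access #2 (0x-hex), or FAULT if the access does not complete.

Per-access translation:
#0 VA=0x782000F08 (r,user):
  [0] read 0x3D idx=30: raw=0x3E007 flags P=1 W=1 U=1 S=0
  [1] read 0x3E idx=16: raw=0x42007 flags P=1 W=1 U=1 S=0
  [2] read 0x42 idx=0: raw=0x43007 flags P=1 W=1 U=1 S=0
  → PA=0x43F08  (3 entries read)
#1 VA=0x600400F53 (w,user):
  [0] read 0x3D idx=24: raw=0x45007 flags P=1 W=1 U=1 S=0
  [1] read 0x45 idx=2: raw=0x48087 flags P=1 W=1 U=1 S=1
  → PA=0x48F53 (huge @L1)  (2 entries read)
#2 VA=0x48240047D (r,kernel):
  [0] read 0x3D idx=18: raw=0x4C007 flags P=1 W=1 U=1 S=0
  [1] read 0x4C idx=18: raw=0x50087 flags P=1 W=1 U=1 S=1
  → PA=0x5047D (huge @L1)  (2 entries read)
#3 VA=0x400008D1 (w,kernel):
  [0] read 0x3D idx=1: raw=0x64000 flags P=0 W=0 U=0 S=0
  ⇒ fault: PAGE_NOT_PRESENT  — 1 lookups

Access #2 PA: 0x5047D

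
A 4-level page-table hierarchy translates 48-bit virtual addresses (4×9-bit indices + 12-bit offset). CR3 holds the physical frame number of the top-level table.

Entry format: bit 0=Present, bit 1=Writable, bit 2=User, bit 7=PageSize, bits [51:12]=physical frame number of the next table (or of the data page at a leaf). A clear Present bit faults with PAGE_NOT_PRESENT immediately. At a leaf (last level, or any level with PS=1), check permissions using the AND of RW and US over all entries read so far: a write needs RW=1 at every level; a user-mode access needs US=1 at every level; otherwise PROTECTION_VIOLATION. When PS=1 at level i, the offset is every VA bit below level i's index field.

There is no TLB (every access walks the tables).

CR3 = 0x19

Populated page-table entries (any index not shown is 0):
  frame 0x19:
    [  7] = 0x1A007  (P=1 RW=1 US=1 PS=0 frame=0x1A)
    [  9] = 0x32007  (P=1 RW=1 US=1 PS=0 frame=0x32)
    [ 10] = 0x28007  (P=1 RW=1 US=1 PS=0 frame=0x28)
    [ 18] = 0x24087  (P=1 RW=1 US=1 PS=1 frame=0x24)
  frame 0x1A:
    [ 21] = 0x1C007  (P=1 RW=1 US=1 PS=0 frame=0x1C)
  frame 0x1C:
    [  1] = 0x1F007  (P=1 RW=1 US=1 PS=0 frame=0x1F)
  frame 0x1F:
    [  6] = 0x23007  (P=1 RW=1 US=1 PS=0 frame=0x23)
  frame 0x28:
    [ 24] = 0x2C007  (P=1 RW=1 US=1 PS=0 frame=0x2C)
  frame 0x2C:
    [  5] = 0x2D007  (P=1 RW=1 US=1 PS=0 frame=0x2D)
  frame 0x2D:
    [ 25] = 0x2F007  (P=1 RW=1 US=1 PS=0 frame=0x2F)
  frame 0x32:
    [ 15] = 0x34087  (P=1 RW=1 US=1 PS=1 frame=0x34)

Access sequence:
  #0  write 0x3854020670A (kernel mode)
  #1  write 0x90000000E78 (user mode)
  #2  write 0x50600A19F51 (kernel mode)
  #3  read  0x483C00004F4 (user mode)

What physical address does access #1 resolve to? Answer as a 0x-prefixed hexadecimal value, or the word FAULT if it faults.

Walk each access:
#0 VA=0x3854020670A (w,kernel):
  L0 @0x19[7] → 0x1A007  P=1,RW=1,US=1,PS=0
  L1 @0x1A[21] → 0x1C007  P=1,RW=1,US=1,PS=0
  L2 @0x1C[1] → 0x1F007  P=1,RW=1,US=1,PS=0
  L3 @0x1F[6] → 0x23007  P=1,RW=1,US=1,PS=0
  ⇒ phys 0x2370A  [4 reads]
#1 VA=0x90000000E78 (w,user):
  L0 @0x19[18] → 0x24087  P=1,RW=1,US=1,PS=1
  ⇒ phys 0x24E78 (huge @L0)  [1 reads]
#2 VA=0x50600A19F51 (w,kernel):
  L0 @0x19[10] → 0x28007  P=1,RW=1,US=1,PS=0
  L1 @0x28[24] → 0x2C007  P=1,RW=1,US=1,PS=0
  L2 @0x2C[5] → 0x2D007  P=1,RW=1,US=1,PS=0
  L3 @0x2D[25] → 0x2F007  P=1,RW=1,US=1,PS=0
  ⇒ phys 0x2FF51  [4 reads]
#3 VA=0x483C00004F4 (r,user):
  L0 @0x19[9] → 0x32007  P=1,RW=1,US=1,PS=0
  L1 @0x32[15] → 0x34087  P=1,RW=1,US=1,PS=1
  ⇒ phys 0x344F4 (huge @L1)  [2 reads]

Access #1 PA: 0x24E78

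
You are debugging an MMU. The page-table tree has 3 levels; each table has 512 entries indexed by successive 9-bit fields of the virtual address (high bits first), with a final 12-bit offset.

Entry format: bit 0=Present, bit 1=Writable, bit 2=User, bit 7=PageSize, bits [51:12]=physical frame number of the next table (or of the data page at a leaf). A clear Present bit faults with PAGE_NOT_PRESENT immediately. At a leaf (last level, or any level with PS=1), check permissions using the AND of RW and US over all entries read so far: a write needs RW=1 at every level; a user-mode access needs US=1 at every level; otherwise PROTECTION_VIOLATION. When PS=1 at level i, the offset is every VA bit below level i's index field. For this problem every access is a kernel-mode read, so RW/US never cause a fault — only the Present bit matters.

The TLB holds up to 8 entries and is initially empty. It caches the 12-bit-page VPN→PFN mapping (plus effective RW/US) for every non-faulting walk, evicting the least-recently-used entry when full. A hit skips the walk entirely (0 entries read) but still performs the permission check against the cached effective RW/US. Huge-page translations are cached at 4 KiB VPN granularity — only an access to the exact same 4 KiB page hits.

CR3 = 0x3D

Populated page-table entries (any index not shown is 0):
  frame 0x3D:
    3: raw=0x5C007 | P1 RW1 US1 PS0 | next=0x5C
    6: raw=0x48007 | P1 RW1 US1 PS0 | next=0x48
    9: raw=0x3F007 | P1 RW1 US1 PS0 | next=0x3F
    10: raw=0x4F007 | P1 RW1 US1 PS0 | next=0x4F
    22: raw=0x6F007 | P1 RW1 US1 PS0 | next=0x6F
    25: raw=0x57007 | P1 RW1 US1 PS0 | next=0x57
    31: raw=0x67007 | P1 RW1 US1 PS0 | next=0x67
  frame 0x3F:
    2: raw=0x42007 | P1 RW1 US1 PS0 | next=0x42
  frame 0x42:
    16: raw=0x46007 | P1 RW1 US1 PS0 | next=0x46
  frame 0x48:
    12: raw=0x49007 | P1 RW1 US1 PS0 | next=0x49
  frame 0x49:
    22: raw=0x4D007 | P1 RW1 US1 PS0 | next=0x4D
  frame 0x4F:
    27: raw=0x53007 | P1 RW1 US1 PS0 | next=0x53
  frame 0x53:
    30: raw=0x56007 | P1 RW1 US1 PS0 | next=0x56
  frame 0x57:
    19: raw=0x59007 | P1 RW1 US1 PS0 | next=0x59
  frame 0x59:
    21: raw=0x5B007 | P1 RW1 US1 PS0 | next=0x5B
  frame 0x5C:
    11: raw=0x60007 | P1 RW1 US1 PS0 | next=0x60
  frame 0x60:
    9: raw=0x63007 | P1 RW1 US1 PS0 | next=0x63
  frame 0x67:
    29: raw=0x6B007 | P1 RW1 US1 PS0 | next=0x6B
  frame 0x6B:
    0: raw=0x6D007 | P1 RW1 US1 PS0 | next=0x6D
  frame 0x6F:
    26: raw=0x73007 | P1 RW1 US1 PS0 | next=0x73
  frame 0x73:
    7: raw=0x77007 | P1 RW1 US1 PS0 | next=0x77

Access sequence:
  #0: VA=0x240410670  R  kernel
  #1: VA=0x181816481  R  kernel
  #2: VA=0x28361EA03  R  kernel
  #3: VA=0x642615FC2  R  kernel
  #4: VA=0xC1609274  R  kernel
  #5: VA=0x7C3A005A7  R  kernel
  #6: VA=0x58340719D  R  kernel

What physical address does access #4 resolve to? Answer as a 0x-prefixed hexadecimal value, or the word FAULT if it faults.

Trace:
#0 VA=0x240410670 (r,kernel):
  lvl0: tbl 0x3D, slot 9 ⇒ 0x3F007 (P1/RW1/US1/PS0)
  lvl1: tbl 0x3F, slot 2 ⇒ 0x42007 (P1/RW1/US1/PS0)
  lvl2: tbl 0x42, slot 16 ⇒ 0x46007 (P1/RW1/US1/PS0)
  ✓ 0x46670  — 3 lookups
#1 VA=0x181816481 (r,kernel):
  lvl0: tbl 0x3D, slot 6 ⇒ 0x48007 (P1/RW1/US1/PS0)
  lvl1: tbl 0x48, slot 12 ⇒ 0x49007 (P1/RW1/US1/PS0)
  lvl2: tbl 0x49, slot 22 ⇒ 0x4D007 (P1/RW1/US1/PS0)
  ✓ 0x4D481  — 3 lookups
#2 VA=0x28361EA03 (r,kernel):
  lvl0: tbl 0x3D, slot 10 ⇒ 0x4F007 (P1/RW1/US1/PS0)
  lvl1: tbl 0x4F, slot 27 ⇒ 0x53007 (P1/RW1/US1/PS0)
  lvl2: tbl 0x53, slot 30 ⇒ 0x56007 (P1/RW1/US1/PS0)
  ✓ 0x56A03  — 3 lookups
#3 VA=0x642615FC2 (r,kernel):
  lvl0: tbl 0x3D, slot 25 ⇒ 0x57007 (P1/RW1/US1/PS0)
  lvl1: tbl 0x57, slot 19 ⇒ 0x59007 (P1/RW1/US1/PS0)
  lvl2: tbl 0x59, slot 21 ⇒ 0x5B007 (P1/RW1/US1/PS0)
  ✓ 0x5BFC2  — 3 lookups
#4 VA=0xC1609274 (r,kernel):
  lvl0: tbl 0x3D, slot 3 ⇒ 0x5C007 (P1/RW1/US1/PS0)
  lvl1: tbl 0x5C, slot 11 ⇒ 0x60007 (P1/RW1/US1/PS0)
  lvl2: tbl 0x60, slot 9 ⇒ 0x63007 (P1/RW1/US1/PS0)
  ✓ 0x63274  — 3 lookups
#5 VA=0x7C3A005A7 (r,kernel):
  lvl0: tbl 0x3D, slot 31 ⇒ 0x67007 (P1/RW1/US1/PS0)
  lvl1: tbl 0x67, slot 29 ⇒ 0x6B007 (P1/RW1/US1/PS0)
  lvl2: tbl 0x6B, slot 0 ⇒ 0x6D007 (P1/RW1/US1/PS0)
  ✓ 0x6D5A7  — 3 lookups
#6 VA=0x58340719D (r,kernel):
  lvl0: tbl 0x3D, slot 22 ⇒ 0x6F007 (P1/RW1/US1/PS0)
  lvl1: tbl 0x6F, slot 26 ⇒ 0x73007 (P1/RW1/US1/PS0)
  lvl2: tbl 0x73, slot 7 ⇒ 0x77007 (P1/RW1/US1/PS0)
  ✓ 0x7719D  — 3 lookups

Access #4 PA: 0x63274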